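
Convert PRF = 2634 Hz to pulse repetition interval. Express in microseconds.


PRI = 1/2634 = 0.0003796507 s = 379.7 us

379.7 us


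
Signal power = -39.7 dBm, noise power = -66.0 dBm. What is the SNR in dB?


SNR = -39.7 - (-66.0) = 26.3 dB

26.3 dB


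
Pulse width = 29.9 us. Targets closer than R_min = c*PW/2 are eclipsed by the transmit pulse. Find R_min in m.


R_min = 3e8 * 29.9e-6 / 2 = 4485.0 m

4485.0 m


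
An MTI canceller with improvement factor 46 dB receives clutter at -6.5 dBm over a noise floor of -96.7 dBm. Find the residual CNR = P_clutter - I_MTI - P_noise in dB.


CNR = -6.5 - 46 - (-96.7) = 44.2 dB

44.2 dB


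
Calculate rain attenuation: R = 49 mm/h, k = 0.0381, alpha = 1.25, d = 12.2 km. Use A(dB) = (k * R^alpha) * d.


gamma = 0.0381 * 49^1.25 = 4.939353 dB/km
A = 4.939353 * 12.2 = 60.26 dB

60.26 dB


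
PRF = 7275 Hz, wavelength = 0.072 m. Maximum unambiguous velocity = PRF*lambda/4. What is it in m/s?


V_ua = 7275 * 0.072 / 4 = 131.0 m/s

131.0 m/s


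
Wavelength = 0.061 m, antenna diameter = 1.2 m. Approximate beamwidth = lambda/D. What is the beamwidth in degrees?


BW_rad = 0.061 / 1.2 = 0.050833
BW_deg = 2.91 degrees

2.91 degrees


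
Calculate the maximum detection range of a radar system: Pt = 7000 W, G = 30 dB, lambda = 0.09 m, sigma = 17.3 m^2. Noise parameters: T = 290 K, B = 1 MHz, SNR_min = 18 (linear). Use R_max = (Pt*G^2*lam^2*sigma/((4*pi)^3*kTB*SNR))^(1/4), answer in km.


G_lin = 10^(30/10) = 1000.0
R^4 = 7000 * 1000.0^2 * 0.09^2 * 17.3 / ((4*pi)^3 * 1.38e-23 * 290 * 1000000.0 * 18)
R^4 = 6.86199e18 m^4
R_max = (6.86199e18)^(1/4) = 51181.4 m = 51.2 km

51.2 km


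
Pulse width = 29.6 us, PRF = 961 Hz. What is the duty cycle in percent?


DC = 29.6e-6 * 961 * 100 = 2.84%

2.84%


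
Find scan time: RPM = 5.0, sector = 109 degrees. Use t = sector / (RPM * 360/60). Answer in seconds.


t = 109 / (5.0 * 360) * 60 = 3.63 s

3.63 s


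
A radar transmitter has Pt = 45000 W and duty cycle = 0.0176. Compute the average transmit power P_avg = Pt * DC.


P_avg = 45000 * 0.0176 = 792.0 W

792.0 W


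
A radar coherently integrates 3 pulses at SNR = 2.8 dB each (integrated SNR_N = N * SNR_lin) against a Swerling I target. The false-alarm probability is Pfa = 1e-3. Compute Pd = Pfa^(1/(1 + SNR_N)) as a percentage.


SNR_lin = 10^(2.8/10) = 1.90546
SNR_N = 3 * 1.90546 = 5.71638
1/(1 + SNR_N) = 1/6.71638 = 0.1488897
Pd = (1e-3)^0.1488897 = 0.35755
Pd = 35.8%

35.8%


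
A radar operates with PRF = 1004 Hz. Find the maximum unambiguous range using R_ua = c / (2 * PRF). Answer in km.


R_ua = 3e8 / (2 * 1004) = 149402.4 m = 149.4 km

149.4 km


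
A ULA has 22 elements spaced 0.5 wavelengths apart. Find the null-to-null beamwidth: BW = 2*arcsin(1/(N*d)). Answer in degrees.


1/(N*d) = 1/(22*0.5) = 0.090909
BW = 2*arcsin(0.090909) = 10.4 degrees

10.4 degrees


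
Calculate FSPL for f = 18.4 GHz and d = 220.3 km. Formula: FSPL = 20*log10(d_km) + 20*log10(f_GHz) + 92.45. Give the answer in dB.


20*log10(220.3) = 46.86
20*log10(18.4) = 25.3
FSPL = 164.6 dB

164.6 dB


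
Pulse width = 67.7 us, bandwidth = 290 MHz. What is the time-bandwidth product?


TBP = 67.7 * 290 = 19633.0

19633.0


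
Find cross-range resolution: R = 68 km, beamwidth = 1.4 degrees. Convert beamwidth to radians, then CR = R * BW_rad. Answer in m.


BW_rad = 0.02443461
CR = 68000 * 0.02443461 = 1661.6 m

1661.6 m


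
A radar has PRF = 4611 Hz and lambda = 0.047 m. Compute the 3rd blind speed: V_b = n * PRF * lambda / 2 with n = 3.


V_blind = 3 * 4611 * 0.047 / 2 = 325.1 m/s

325.1 m/s


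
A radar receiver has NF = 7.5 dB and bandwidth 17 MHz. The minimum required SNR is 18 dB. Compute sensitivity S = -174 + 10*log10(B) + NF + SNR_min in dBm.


10*log10(17000000.0) = 72.3
S = -174 + 72.3 + 7.5 + 18 = -76.2 dBm

-76.2 dBm


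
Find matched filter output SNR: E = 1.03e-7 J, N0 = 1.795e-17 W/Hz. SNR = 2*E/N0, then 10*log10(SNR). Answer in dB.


SNR_lin = 2 * 1.03e-7 / 1.795e-17 = 1.148e10
SNR_dB = 10*log10(1.148e10) = 100.6 dB

100.6 dB


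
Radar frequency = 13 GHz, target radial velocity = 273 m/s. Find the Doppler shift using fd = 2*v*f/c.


fd = 2 * 273 * 13000000000.0 / 3e8 = 23660.0 Hz

23660.0 Hz


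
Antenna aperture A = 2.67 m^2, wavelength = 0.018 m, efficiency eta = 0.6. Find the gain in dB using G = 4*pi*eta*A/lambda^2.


G_linear = 4*pi*0.6*2.67/0.018^2 = 62133.72
G_dB = 10*log10(62133.72) = 47.9 dB

47.9 dB


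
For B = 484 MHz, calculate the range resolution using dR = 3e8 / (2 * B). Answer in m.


dR = 3e8 / (2 * 484000000.0) = 0.31 m

0.31 m


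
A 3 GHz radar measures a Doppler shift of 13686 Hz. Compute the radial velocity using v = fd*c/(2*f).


v = 13686 * 3e8 / (2 * 3000000000.0) = 684.3 m/s

684.3 m/s


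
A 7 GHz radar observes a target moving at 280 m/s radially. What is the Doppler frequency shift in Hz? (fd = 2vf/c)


fd = 2 * 280 * 7000000000.0 / 3e8 = 13066.7 Hz

13066.7 Hz


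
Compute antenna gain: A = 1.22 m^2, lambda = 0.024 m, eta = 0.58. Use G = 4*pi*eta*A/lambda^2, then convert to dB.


G_linear = 4*pi*0.58*1.22/0.024^2 = 15437.44
G_dB = 10*log10(15437.44) = 41.9 dB

41.9 dB


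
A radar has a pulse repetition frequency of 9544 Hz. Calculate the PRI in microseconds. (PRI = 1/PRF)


PRI = 1/9544 = 0.0001047779 s = 104.8 us

104.8 us


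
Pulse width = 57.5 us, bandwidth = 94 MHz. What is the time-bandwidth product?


TBP = 57.5 * 94 = 5405.0

5405.0


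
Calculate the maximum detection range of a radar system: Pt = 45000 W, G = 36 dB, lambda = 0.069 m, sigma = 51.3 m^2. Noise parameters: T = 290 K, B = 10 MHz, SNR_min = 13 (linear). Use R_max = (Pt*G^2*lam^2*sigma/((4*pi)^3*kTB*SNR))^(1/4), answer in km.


G_lin = 10^(36/10) = 3981.071706
R^4 = 45000 * 3981.071706^2 * 0.069^2 * 51.3 / ((4*pi)^3 * 1.38e-23 * 290 * 10000000.0 * 13)
R^4 = 1.68724e20 m^4
R_max = (1.68724e20)^(1/4) = 113971.0 m = 114.0 km

114.0 km


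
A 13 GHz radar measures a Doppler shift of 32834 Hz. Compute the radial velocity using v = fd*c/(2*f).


v = 32834 * 3e8 / (2 * 13000000000.0) = 378.9 m/s

378.9 m/s


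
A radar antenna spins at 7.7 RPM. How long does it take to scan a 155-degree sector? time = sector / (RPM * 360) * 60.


t = 155 / (7.7 * 360) * 60 = 3.35 s

3.35 s


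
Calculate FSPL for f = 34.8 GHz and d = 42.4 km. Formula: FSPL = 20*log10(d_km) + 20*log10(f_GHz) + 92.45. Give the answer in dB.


20*log10(42.4) = 32.55
20*log10(34.8) = 30.83
FSPL = 155.8 dB

155.8 dB


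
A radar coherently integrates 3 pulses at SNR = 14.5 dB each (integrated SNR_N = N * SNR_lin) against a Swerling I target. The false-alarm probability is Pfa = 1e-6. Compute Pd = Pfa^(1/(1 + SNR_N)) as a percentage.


SNR_lin = 10^(14.5/10) = 28.18383
SNR_N = 3 * 28.18383 = 84.55149
1/(1 + SNR_N) = 1/85.55149 = 0.0116889
Pd = (1e-6)^0.0116889 = 0.85088
Pd = 85.1%

85.1%


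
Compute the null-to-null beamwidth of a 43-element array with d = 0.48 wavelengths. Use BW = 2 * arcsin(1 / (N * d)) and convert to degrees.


1/(N*d) = 1/(43*0.48) = 0.04845
BW = 2*arcsin(0.04845) = 5.6 degrees

5.6 degrees


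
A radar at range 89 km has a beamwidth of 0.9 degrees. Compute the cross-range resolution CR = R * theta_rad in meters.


BW_rad = 0.015707963
CR = 89000 * 0.015707963 = 1398.0 m

1398.0 m


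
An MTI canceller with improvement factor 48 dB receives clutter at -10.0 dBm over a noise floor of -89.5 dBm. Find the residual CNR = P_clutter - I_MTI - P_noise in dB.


CNR = -10.0 - 48 - (-89.5) = 31.5 dB

31.5 dB


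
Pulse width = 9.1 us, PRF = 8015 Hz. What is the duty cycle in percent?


DC = 9.1e-6 * 8015 * 100 = 7.29%

7.29%


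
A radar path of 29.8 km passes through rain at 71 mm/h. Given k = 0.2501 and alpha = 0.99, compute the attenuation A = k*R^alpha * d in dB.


gamma = 0.2501 * 71^0.99 = 17.016078 dB/km
A = 17.016078 * 29.8 = 507.08 dB

507.08 dB


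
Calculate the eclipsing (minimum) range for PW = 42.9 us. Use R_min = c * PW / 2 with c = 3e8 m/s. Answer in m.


R_min = 3e8 * 42.9e-6 / 2 = 6435.0 m

6435.0 m


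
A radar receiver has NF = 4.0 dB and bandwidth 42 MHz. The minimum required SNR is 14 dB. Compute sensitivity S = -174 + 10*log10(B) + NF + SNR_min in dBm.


10*log10(42000000.0) = 76.23
S = -174 + 76.23 + 4.0 + 14 = -79.8 dBm

-79.8 dBm


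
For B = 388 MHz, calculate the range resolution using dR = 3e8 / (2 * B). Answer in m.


dR = 3e8 / (2 * 388000000.0) = 0.39 m

0.39 m


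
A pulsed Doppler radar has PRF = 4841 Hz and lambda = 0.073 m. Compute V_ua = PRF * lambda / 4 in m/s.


V_ua = 4841 * 0.073 / 4 = 88.3 m/s

88.3 m/s


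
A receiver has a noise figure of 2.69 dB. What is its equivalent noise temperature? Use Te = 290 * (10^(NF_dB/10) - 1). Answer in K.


NF_lin = 10^(2.69/10) = 1.857804
Te = 290 * (1.857804 - 1) = 248.8 K

248.8 K


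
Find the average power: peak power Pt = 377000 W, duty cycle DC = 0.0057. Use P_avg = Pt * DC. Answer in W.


P_avg = 377000 * 0.0057 = 2148.9 W

2148.9 W


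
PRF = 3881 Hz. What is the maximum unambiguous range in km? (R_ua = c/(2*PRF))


R_ua = 3e8 / (2 * 3881) = 38649.8 m = 38.6 km

38.6 km


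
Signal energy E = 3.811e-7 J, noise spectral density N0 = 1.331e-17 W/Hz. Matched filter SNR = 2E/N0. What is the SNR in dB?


SNR_lin = 2 * 3.811e-7 / 1.331e-17 = 5.727e10
SNR_dB = 10*log10(5.727e10) = 107.6 dB

107.6 dB


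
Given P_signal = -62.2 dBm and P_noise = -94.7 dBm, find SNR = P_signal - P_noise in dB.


SNR = -62.2 - (-94.7) = 32.5 dB

32.5 dB


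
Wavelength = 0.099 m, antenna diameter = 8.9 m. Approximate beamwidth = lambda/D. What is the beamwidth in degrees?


BW_rad = 0.099 / 8.9 = 0.011124
BW_deg = 0.64 degrees

0.64 degrees


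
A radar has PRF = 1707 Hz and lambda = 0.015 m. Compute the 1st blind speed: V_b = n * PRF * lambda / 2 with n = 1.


V_blind = 1 * 1707 * 0.015 / 2 = 12.8 m/s

12.8 m/s


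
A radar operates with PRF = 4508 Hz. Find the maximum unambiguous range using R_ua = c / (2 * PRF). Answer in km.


R_ua = 3e8 / (2 * 4508) = 33274.2 m = 33.3 km

33.3 km


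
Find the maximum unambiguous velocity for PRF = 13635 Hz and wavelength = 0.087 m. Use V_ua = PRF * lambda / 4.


V_ua = 13635 * 0.087 / 4 = 296.6 m/s

296.6 m/s


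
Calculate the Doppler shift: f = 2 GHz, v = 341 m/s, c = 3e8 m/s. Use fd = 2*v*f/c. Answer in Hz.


fd = 2 * 341 * 2000000000.0 / 3e8 = 4546.7 Hz

4546.7 Hz


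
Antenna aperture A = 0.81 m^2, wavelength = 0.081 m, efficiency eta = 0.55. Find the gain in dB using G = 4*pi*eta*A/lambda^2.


G_linear = 4*pi*0.55*0.81/0.081^2 = 853.27
G_dB = 10*log10(853.27) = 29.3 dB

29.3 dB


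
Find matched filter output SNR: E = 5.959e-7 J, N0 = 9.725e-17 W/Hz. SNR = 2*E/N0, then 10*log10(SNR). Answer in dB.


SNR_lin = 2 * 5.959e-7 / 9.725e-17 = 1.226e10
SNR_dB = 10*log10(1.226e10) = 100.9 dB

100.9 dB


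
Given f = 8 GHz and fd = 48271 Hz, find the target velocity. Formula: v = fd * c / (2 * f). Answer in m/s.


v = 48271 * 3e8 / (2 * 8000000000.0) = 905.1 m/s

905.1 m/s


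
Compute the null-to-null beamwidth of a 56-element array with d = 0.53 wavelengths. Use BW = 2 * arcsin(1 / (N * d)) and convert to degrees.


1/(N*d) = 1/(56*0.53) = 0.033693
BW = 2*arcsin(0.033693) = 3.9 degrees

3.9 degrees


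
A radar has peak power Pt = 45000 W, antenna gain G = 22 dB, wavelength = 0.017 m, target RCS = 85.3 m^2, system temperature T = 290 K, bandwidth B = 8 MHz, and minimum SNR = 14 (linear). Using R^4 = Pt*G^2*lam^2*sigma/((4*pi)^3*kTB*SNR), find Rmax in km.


G_lin = 10^(22/10) = 158.489319
R^4 = 45000 * 158.489319^2 * 0.017^2 * 85.3 / ((4*pi)^3 * 1.38e-23 * 290 * 8000000.0 * 14)
R^4 = 3.13281e16 m^4
R_max = (3.13281e16)^(1/4) = 13304.0 m = 13.3 km

13.3 km


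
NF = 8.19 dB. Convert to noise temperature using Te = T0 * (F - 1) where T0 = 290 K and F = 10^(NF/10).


NF_lin = 10^(8.19/10) = 6.591739
Te = 290 * (6.591739 - 1) = 1621.6 K

1621.6 K


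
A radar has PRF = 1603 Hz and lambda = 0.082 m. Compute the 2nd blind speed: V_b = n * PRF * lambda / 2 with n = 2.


V_blind = 2 * 1603 * 0.082 / 2 = 131.4 m/s

131.4 m/s


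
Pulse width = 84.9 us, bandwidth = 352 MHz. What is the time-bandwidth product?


TBP = 84.9 * 352 = 29884.8

29884.8


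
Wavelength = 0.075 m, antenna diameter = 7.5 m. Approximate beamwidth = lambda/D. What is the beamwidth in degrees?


BW_rad = 0.075 / 7.5 = 0.01
BW_deg = 0.57 degrees

0.57 degrees


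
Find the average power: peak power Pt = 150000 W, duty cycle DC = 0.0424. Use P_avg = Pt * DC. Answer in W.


P_avg = 150000 * 0.0424 = 6360.0 W

6360.0 W


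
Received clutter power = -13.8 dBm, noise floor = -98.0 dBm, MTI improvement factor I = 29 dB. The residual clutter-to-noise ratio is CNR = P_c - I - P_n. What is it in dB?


CNR = -13.8 - 29 - (-98.0) = 55.2 dB

55.2 dB


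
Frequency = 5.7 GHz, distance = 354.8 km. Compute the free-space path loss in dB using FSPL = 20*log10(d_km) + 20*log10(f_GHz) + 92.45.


20*log10(354.8) = 51.0
20*log10(5.7) = 15.12
FSPL = 158.6 dB

158.6 dB


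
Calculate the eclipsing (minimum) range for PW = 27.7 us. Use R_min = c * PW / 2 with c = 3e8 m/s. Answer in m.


R_min = 3e8 * 27.7e-6 / 2 = 4155.0 m

4155.0 m


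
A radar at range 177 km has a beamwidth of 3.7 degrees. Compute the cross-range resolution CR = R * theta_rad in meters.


BW_rad = 0.064577182
CR = 177000 * 0.064577182 = 11430.2 m

11430.2 m


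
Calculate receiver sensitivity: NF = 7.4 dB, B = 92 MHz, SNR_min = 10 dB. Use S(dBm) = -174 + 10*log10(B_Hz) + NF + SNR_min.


10*log10(92000000.0) = 79.64
S = -174 + 79.64 + 7.4 + 10 = -77.0 dBm

-77.0 dBm


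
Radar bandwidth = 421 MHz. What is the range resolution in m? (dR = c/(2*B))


dR = 3e8 / (2 * 421000000.0) = 0.36 m

0.36 m


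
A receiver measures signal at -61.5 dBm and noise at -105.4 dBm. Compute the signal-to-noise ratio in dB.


SNR = -61.5 - (-105.4) = 43.9 dB

43.9 dB


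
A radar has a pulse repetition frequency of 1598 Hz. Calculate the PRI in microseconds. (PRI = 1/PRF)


PRI = 1/1598 = 0.0006257822 s = 625.8 us

625.8 us


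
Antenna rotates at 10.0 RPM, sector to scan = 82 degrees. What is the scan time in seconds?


t = 82 / (10.0 * 360) * 60 = 1.37 s

1.37 s


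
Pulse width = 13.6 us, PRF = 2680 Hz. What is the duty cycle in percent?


DC = 13.6e-6 * 2680 * 100 = 3.64%

3.64%


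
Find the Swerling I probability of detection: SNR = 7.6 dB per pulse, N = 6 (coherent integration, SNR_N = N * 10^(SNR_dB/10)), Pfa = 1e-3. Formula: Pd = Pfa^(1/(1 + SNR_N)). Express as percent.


SNR_lin = 10^(7.6/10) = 5.7544
SNR_N = 6 * 5.7544 = 34.5264
1/(1 + SNR_N) = 1/35.5264 = 0.0281481
Pd = (1e-3)^0.0281481 = 0.8233
Pd = 82.3%

82.3%


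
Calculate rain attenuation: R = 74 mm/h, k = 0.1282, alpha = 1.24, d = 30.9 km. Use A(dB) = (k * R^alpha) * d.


gamma = 0.1282 * 74^1.24 = 26.652341 dB/km
A = 26.652341 * 30.9 = 823.56 dB

823.56 dB


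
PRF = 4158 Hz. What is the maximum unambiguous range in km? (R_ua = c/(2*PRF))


R_ua = 3e8 / (2 * 4158) = 36075.0 m = 36.1 km

36.1 km


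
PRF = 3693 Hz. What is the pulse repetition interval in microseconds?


PRI = 1/3693 = 0.0002707826 s = 270.8 us

270.8 us


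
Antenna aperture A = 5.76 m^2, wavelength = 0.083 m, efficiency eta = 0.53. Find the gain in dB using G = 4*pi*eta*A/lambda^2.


G_linear = 4*pi*0.53*5.76/0.083^2 = 5568.68
G_dB = 10*log10(5568.68) = 37.5 dB

37.5 dB


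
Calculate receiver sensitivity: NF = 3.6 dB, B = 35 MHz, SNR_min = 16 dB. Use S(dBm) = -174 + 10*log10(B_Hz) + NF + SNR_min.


10*log10(35000000.0) = 75.44
S = -174 + 75.44 + 3.6 + 16 = -79.0 dBm

-79.0 dBm


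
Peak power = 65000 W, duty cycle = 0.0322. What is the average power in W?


P_avg = 65000 * 0.0322 = 2093.0 W

2093.0 W


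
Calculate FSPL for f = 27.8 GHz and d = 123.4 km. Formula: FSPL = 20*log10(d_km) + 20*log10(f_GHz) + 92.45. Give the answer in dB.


20*log10(123.4) = 41.83
20*log10(27.8) = 28.88
FSPL = 163.2 dB

163.2 dB


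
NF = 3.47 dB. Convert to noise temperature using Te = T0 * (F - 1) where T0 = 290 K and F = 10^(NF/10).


NF_lin = 10^(3.47/10) = 2.22331
Te = 290 * (2.22331 - 1) = 354.8 K

354.8 K


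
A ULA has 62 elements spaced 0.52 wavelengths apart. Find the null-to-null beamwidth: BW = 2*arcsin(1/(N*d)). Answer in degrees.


1/(N*d) = 1/(62*0.52) = 0.031017
BW = 2*arcsin(0.031017) = 3.6 degrees

3.6 degrees


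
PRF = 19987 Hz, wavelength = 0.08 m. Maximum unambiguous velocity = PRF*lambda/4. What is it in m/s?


V_ua = 19987 * 0.08 / 4 = 399.7 m/s

399.7 m/s


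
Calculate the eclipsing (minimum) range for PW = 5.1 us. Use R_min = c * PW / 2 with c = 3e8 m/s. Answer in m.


R_min = 3e8 * 5.1e-6 / 2 = 765.0 m

765.0 m


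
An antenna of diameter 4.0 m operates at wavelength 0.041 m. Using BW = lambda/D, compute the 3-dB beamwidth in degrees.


BW_rad = 0.041 / 4.0 = 0.01025
BW_deg = 0.59 degrees

0.59 degrees


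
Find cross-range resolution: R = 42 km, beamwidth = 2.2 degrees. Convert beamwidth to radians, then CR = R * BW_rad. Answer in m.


BW_rad = 0.038397244
CR = 42000 * 0.038397244 = 1612.7 m

1612.7 m


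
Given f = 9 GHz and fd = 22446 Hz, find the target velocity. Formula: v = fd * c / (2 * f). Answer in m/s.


v = 22446 * 3e8 / (2 * 9000000000.0) = 374.1 m/s

374.1 m/s


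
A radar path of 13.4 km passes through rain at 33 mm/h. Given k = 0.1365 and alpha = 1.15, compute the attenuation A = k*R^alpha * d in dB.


gamma = 0.1365 * 33^1.15 = 7.610684 dB/km
A = 7.610684 * 13.4 = 101.98 dB

101.98 dB


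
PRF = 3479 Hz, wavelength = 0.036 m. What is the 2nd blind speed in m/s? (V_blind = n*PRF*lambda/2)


V_blind = 2 * 3479 * 0.036 / 2 = 125.2 m/s

125.2 m/s


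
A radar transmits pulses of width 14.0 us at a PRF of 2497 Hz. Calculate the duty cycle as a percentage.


DC = 14.0e-6 * 2497 * 100 = 3.5%

3.5%


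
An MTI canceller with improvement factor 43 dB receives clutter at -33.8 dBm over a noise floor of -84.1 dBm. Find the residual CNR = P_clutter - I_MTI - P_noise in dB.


CNR = -33.8 - 43 - (-84.1) = 7.3 dB

7.3 dB


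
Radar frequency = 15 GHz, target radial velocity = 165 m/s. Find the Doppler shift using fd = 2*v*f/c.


fd = 2 * 165 * 15000000000.0 / 3e8 = 16500.0 Hz

16500.0 Hz


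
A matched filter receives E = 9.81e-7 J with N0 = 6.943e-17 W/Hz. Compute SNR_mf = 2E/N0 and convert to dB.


SNR_lin = 2 * 9.81e-7 / 6.943e-17 = 2.826e10
SNR_dB = 10*log10(2.826e10) = 104.5 dB

104.5 dB


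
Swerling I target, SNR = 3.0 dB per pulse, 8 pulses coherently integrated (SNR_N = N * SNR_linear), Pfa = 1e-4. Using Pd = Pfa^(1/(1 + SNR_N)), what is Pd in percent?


SNR_lin = 10^(3.0/10) = 1.99526
SNR_N = 8 * 1.99526 = 15.96208
1/(1 + SNR_N) = 1/16.96208 = 0.058955
Pd = (1e-4)^0.058955 = 0.58101
Pd = 58.1%

58.1%


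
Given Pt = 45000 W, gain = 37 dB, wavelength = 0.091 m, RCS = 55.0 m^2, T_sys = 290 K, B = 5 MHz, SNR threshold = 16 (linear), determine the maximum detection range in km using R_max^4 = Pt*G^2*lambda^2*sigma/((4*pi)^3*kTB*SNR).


G_lin = 10^(37/10) = 5011.872336
R^4 = 45000 * 5011.872336^2 * 0.091^2 * 55.0 / ((4*pi)^3 * 1.38e-23 * 290 * 5000000.0 * 16)
R^4 = 8.10329e20 m^4
R_max = (8.10329e20)^(1/4) = 168719.5 m = 168.7 km

168.7 km


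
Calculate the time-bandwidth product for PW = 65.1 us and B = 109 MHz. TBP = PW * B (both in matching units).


TBP = 65.1 * 109 = 7095.9

7095.9


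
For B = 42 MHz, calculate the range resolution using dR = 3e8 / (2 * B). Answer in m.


dR = 3e8 / (2 * 42000000.0) = 3.57 m

3.57 m


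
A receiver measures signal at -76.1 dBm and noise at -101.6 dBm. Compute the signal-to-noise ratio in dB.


SNR = -76.1 - (-101.6) = 25.5 dB

25.5 dB


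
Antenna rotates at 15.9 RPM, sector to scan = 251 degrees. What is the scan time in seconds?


t = 251 / (15.9 * 360) * 60 = 2.63 s

2.63 s


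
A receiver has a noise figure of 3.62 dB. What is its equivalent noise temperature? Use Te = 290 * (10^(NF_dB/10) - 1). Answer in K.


NF_lin = 10^(3.62/10) = 2.301442
Te = 290 * (2.301442 - 1) = 377.4 K

377.4 K


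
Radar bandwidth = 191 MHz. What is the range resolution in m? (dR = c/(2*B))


dR = 3e8 / (2 * 191000000.0) = 0.79 m

0.79 m


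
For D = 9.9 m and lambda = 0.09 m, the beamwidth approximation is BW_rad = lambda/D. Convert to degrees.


BW_rad = 0.09 / 9.9 = 0.009091
BW_deg = 0.52 degrees

0.52 degrees


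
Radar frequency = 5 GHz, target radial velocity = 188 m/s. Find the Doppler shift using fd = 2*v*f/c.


fd = 2 * 188 * 5000000000.0 / 3e8 = 6266.7 Hz

6266.7 Hz


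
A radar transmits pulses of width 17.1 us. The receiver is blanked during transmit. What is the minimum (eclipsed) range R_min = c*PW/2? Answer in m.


R_min = 3e8 * 17.1e-6 / 2 = 2565.0 m

2565.0 m


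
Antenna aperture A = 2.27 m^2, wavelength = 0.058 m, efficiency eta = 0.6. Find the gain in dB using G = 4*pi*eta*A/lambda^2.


G_linear = 4*pi*0.6*2.27/0.058^2 = 5087.81
G_dB = 10*log10(5087.81) = 37.1 dB

37.1 dB


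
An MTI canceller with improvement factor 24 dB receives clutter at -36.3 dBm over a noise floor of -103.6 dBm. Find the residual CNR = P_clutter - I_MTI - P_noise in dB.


CNR = -36.3 - 24 - (-103.6) = 43.3 dB

43.3 dB


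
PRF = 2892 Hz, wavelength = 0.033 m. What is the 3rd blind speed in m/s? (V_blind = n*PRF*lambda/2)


V_blind = 3 * 2892 * 0.033 / 2 = 143.2 m/s

143.2 m/s


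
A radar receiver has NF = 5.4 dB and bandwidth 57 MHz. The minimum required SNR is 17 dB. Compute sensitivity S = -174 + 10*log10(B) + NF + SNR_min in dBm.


10*log10(57000000.0) = 77.56
S = -174 + 77.56 + 5.4 + 17 = -74.0 dBm

-74.0 dBm


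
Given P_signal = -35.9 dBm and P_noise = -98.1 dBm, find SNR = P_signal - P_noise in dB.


SNR = -35.9 - (-98.1) = 62.2 dB

62.2 dB


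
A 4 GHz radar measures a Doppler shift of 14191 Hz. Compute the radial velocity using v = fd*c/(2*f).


v = 14191 * 3e8 / (2 * 4000000000.0) = 532.2 m/s

532.2 m/s


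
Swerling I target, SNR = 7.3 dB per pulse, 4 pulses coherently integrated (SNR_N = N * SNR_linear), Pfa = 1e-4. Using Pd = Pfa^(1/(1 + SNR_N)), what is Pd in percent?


SNR_lin = 10^(7.3/10) = 5.37032
SNR_N = 4 * 5.37032 = 21.48128
1/(1 + SNR_N) = 1/22.48128 = 0.0444815
Pd = (1e-4)^0.0444815 = 0.66386
Pd = 66.4%

66.4%


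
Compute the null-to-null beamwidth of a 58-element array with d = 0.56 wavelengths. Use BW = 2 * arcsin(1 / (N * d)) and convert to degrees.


1/(N*d) = 1/(58*0.56) = 0.030788
BW = 2*arcsin(0.030788) = 3.5 degrees

3.5 degrees


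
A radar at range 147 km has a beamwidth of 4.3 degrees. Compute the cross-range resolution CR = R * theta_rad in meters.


BW_rad = 0.075049158
CR = 147000 * 0.075049158 = 11032.2 m

11032.2 m


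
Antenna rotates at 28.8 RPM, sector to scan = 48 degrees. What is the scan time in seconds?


t = 48 / (28.8 * 360) * 60 = 0.28 s

0.28 s


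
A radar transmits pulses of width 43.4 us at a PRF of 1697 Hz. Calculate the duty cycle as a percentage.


DC = 43.4e-6 * 1697 * 100 = 7.36%

7.36%


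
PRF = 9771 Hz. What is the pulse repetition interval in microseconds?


PRI = 1/9771 = 0.0001023437 s = 102.3 us

102.3 us


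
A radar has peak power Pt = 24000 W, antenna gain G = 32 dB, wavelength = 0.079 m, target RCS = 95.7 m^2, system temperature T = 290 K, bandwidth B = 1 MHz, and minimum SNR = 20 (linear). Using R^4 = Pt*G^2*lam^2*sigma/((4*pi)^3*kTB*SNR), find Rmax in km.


G_lin = 10^(32/10) = 1584.893192
R^4 = 24000 * 1584.893192^2 * 0.079^2 * 95.7 / ((4*pi)^3 * 1.38e-23 * 290 * 1000000.0 * 20)
R^4 = 2.26694e20 m^4
R_max = (2.26694e20)^(1/4) = 122704.4 m = 122.7 km

122.7 km


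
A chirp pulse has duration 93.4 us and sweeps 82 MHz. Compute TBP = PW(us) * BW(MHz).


TBP = 93.4 * 82 = 7658.8

7658.8


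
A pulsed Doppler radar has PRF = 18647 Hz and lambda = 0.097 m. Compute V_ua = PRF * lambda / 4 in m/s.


V_ua = 18647 * 0.097 / 4 = 452.2 m/s

452.2 m/s


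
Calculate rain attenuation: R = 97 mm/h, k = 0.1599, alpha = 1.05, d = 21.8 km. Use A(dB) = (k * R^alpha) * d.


gamma = 0.1599 * 97^1.05 = 19.496596 dB/km
A = 19.496596 * 21.8 = 425.03 dB

425.03 dB


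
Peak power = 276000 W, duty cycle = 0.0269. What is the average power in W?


P_avg = 276000 * 0.0269 = 7424.4 W

7424.4 W


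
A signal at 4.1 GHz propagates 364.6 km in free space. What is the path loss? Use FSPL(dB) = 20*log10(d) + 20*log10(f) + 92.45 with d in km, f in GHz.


20*log10(364.6) = 51.24
20*log10(4.1) = 12.26
FSPL = 155.9 dB

155.9 dB


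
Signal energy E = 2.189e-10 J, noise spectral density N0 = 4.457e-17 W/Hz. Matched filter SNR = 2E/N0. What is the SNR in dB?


SNR_lin = 2 * 2.189e-10 / 4.457e-17 = 9.823e6
SNR_dB = 10*log10(9.823e6) = 69.9 dB

69.9 dB


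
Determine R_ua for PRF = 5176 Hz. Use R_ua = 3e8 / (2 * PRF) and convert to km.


R_ua = 3e8 / (2 * 5176) = 28979.9 m = 29.0 km

29.0 km


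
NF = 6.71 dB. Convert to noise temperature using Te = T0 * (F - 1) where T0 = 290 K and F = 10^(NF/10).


NF_lin = 10^(6.71/10) = 4.688134
Te = 290 * (4.688134 - 1) = 1069.6 K

1069.6 K


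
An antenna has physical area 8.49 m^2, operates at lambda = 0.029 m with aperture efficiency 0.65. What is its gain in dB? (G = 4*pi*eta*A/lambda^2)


G_linear = 4*pi*0.65*8.49/0.029^2 = 82458.4
G_dB = 10*log10(82458.4) = 49.2 dB

49.2 dB


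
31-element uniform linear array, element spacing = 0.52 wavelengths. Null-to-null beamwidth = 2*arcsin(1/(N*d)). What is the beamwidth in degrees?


1/(N*d) = 1/(31*0.52) = 0.062035
BW = 2*arcsin(0.062035) = 7.1 degrees

7.1 degrees


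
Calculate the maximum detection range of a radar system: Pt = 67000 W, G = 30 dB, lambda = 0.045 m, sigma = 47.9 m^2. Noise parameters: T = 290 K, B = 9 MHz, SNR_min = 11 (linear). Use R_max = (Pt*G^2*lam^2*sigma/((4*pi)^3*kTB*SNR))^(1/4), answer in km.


G_lin = 10^(30/10) = 1000.0
R^4 = 67000 * 1000.0^2 * 0.045^2 * 47.9 / ((4*pi)^3 * 1.38e-23 * 290 * 9000000.0 * 11)
R^4 = 8.26596e18 m^4
R_max = (8.26596e18)^(1/4) = 53619.6 m = 53.6 km

53.6 km


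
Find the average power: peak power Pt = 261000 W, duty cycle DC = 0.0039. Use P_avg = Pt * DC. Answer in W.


P_avg = 261000 * 0.0039 = 1017.9 W

1017.9 W


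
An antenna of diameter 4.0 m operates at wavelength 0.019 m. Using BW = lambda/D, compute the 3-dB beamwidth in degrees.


BW_rad = 0.019 / 4.0 = 0.00475
BW_deg = 0.27 degrees

0.27 degrees


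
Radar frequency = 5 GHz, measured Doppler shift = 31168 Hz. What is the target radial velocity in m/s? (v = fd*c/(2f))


v = 31168 * 3e8 / (2 * 5000000000.0) = 935.0 m/s

935.0 m/s


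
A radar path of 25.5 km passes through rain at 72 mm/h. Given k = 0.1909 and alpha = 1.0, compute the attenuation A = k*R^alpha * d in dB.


gamma = 0.1909 * 72^1.0 = 13.7448 dB/km
A = 13.7448 * 25.5 = 350.49 dB

350.49 dB


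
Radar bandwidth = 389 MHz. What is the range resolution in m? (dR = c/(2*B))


dR = 3e8 / (2 * 389000000.0) = 0.39 m

0.39 m


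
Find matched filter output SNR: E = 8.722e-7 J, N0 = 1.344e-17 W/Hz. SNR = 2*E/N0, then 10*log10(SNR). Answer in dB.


SNR_lin = 2 * 8.722e-7 / 1.344e-17 = 1.298e11
SNR_dB = 10*log10(1.298e11) = 111.1 dB

111.1 dB


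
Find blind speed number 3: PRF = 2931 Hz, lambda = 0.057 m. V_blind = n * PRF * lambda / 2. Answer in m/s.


V_blind = 3 * 2931 * 0.057 / 2 = 250.6 m/s

250.6 m/s


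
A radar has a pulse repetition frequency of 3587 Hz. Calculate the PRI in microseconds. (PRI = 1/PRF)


PRI = 1/3587 = 0.0002787845 s = 278.8 us

278.8 us


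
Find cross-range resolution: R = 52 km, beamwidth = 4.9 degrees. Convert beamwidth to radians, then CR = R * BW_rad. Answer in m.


BW_rad = 0.085521133
CR = 52000 * 0.085521133 = 4447.1 m

4447.1 m


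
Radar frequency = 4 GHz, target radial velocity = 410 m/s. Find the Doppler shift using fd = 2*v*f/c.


fd = 2 * 410 * 4000000000.0 / 3e8 = 10933.3 Hz

10933.3 Hz


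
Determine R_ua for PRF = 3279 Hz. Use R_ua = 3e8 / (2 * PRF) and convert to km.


R_ua = 3e8 / (2 * 3279) = 45745.7 m = 45.7 km

45.7 km


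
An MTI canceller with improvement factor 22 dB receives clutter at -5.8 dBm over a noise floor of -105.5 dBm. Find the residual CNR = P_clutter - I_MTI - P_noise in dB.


CNR = -5.8 - 22 - (-105.5) = 77.7 dB

77.7 dB


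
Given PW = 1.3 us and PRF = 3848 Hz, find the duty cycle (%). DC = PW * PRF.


DC = 1.3e-6 * 3848 * 100 = 0.5%

0.5%


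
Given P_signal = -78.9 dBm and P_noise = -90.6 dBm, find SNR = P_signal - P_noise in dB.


SNR = -78.9 - (-90.6) = 11.7 dB

11.7 dB


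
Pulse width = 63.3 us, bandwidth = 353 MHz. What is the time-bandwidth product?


TBP = 63.3 * 353 = 22344.9

22344.9


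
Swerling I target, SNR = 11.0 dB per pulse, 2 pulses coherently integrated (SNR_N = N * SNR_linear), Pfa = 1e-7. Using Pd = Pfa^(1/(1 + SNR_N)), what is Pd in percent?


SNR_lin = 10^(11.0/10) = 12.58925
SNR_N = 2 * 12.58925 = 25.1785
1/(1 + SNR_N) = 1/26.1785 = 0.0381993
Pd = (1e-7)^0.0381993 = 0.54026
Pd = 54.0%

54.0%


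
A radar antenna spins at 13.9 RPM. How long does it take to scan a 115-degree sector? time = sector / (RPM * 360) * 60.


t = 115 / (13.9 * 360) * 60 = 1.38 s

1.38 s


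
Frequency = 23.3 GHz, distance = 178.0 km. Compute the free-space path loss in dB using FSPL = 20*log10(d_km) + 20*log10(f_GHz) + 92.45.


20*log10(178.0) = 45.01
20*log10(23.3) = 27.35
FSPL = 164.8 dB

164.8 dB


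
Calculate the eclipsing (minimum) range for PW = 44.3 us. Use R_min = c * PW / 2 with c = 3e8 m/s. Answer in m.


R_min = 3e8 * 44.3e-6 / 2 = 6645.0 m

6645.0 m


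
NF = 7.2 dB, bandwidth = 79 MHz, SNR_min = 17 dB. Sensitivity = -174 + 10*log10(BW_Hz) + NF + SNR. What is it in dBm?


10*log10(79000000.0) = 78.98
S = -174 + 78.98 + 7.2 + 17 = -70.8 dBm

-70.8 dBm


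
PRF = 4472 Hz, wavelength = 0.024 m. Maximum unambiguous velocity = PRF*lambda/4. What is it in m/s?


V_ua = 4472 * 0.024 / 4 = 26.8 m/s

26.8 m/s


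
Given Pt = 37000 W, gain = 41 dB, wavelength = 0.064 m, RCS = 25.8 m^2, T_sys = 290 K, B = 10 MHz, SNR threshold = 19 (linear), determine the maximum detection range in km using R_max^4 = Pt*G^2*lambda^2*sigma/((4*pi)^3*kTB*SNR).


G_lin = 10^(41/10) = 12589.254118
R^4 = 37000 * 12589.254118^2 * 0.064^2 * 25.8 / ((4*pi)^3 * 1.38e-23 * 290 * 10000000.0 * 19)
R^4 = 4.10697e20 m^4
R_max = (4.10697e20)^(1/4) = 142357.5 m = 142.4 km

142.4 km


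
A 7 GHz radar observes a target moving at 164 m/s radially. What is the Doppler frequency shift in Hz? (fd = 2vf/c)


fd = 2 * 164 * 7000000000.0 / 3e8 = 7653.3 Hz

7653.3 Hz


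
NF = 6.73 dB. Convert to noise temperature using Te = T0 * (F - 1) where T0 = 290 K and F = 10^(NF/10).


NF_lin = 10^(6.73/10) = 4.709773
Te = 290 * (4.709773 - 1) = 1075.8 K

1075.8 K


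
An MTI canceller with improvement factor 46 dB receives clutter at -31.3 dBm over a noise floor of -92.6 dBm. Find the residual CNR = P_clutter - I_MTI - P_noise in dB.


CNR = -31.3 - 46 - (-92.6) = 15.3 dB

15.3 dB


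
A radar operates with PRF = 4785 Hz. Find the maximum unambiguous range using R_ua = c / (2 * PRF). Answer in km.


R_ua = 3e8 / (2 * 4785) = 31348.0 m = 31.3 km

31.3 km


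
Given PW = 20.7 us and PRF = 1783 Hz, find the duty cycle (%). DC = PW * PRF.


DC = 20.7e-6 * 1783 * 100 = 3.69%

3.69%


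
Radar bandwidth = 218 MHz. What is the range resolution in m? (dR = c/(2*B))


dR = 3e8 / (2 * 218000000.0) = 0.69 m

0.69 m


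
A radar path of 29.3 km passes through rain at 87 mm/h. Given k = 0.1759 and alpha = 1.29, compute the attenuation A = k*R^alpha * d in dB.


gamma = 0.1759 * 87^1.29 = 55.87862 dB/km
A = 55.87862 * 29.3 = 1637.24 dB

1637.24 dB


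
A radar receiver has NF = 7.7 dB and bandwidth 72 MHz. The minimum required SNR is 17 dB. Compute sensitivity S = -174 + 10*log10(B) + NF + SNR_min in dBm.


10*log10(72000000.0) = 78.57
S = -174 + 78.57 + 7.7 + 17 = -70.7 dBm

-70.7 dBm


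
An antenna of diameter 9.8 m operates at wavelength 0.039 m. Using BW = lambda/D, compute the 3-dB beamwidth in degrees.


BW_rad = 0.039 / 9.8 = 0.00398
BW_deg = 0.23 degrees

0.23 degrees


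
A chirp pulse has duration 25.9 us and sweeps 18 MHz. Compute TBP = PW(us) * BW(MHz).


TBP = 25.9 * 18 = 466.2

466.2


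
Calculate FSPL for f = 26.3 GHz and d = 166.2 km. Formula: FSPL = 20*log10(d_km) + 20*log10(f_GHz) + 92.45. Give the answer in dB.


20*log10(166.2) = 44.41
20*log10(26.3) = 28.4
FSPL = 165.3 dB

165.3 dB


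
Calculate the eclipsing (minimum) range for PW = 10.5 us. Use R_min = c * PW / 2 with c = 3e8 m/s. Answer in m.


R_min = 3e8 * 10.5e-6 / 2 = 1575.0 m

1575.0 m


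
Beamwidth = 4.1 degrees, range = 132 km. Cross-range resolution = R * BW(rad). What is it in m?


BW_rad = 0.071558499
CR = 132000 * 0.071558499 = 9445.7 m

9445.7 m


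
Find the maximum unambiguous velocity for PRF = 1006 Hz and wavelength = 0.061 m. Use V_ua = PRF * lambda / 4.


V_ua = 1006 * 0.061 / 4 = 15.3 m/s

15.3 m/s


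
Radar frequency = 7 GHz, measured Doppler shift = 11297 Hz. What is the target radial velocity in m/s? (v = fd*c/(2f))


v = 11297 * 3e8 / (2 * 7000000000.0) = 242.1 m/s

242.1 m/s


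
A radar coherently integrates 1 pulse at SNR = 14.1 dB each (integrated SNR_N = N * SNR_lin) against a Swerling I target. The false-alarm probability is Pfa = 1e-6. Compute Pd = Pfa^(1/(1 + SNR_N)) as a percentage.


SNR_lin = 10^(14.1/10) = 25.70396
SNR_N = 1 * 25.70396 = 25.70396
1/(1 + SNR_N) = 1/26.70396 = 0.0374476
Pd = (1e-6)^0.0374476 = 0.59609
Pd = 59.6%

59.6%


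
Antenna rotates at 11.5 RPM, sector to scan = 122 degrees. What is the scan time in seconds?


t = 122 / (11.5 * 360) * 60 = 1.77 s

1.77 s


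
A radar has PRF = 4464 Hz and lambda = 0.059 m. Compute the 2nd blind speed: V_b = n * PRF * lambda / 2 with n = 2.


V_blind = 2 * 4464 * 0.059 / 2 = 263.4 m/s

263.4 m/s


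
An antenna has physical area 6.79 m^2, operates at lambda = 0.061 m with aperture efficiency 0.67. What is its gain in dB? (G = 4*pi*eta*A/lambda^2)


G_linear = 4*pi*0.67*6.79/0.061^2 = 15363.66
G_dB = 10*log10(15363.66) = 41.9 dB

41.9 dB


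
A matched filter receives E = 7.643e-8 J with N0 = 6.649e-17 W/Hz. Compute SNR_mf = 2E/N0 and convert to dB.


SNR_lin = 2 * 7.643e-8 / 6.649e-17 = 2.299e9
SNR_dB = 10*log10(2.299e9) = 93.6 dB

93.6 dB


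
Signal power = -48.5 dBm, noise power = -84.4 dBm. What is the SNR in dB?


SNR = -48.5 - (-84.4) = 35.9 dB

35.9 dB


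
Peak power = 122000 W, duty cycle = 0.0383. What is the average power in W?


P_avg = 122000 * 0.0383 = 4672.6 W

4672.6 W


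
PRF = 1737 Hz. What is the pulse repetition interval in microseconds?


PRI = 1/1737 = 0.0005757052 s = 575.7 us

575.7 us


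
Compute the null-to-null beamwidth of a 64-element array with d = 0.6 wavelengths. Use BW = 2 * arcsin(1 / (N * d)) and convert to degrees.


1/(N*d) = 1/(64*0.6) = 0.026042
BW = 2*arcsin(0.026042) = 3.0 degrees

3.0 degrees


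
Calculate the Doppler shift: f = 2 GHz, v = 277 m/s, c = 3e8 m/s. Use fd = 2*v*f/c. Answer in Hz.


fd = 2 * 277 * 2000000000.0 / 3e8 = 3693.3 Hz

3693.3 Hz


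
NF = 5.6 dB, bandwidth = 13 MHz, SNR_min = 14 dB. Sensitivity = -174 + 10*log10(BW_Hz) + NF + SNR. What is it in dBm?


10*log10(13000000.0) = 71.14
S = -174 + 71.14 + 5.6 + 14 = -83.3 dBm

-83.3 dBm


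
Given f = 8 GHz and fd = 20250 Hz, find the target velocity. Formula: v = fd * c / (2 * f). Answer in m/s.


v = 20250 * 3e8 / (2 * 8000000000.0) = 379.7 m/s

379.7 m/s


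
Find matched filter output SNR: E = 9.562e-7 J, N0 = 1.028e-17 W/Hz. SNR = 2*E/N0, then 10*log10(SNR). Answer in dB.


SNR_lin = 2 * 9.562e-7 / 1.028e-17 = 1.86e11
SNR_dB = 10*log10(1.86e11) = 112.7 dB

112.7 dB


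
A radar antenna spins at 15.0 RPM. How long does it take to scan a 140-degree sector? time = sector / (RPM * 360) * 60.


t = 140 / (15.0 * 360) * 60 = 1.56 s

1.56 s


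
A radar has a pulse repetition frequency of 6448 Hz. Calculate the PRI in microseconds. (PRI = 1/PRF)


PRI = 1/6448 = 0.0001550868 s = 155.1 us

155.1 us


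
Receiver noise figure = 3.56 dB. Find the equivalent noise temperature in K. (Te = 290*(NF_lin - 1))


NF_lin = 10^(3.56/10) = 2.269865
Te = 290 * (2.269865 - 1) = 368.3 K

368.3 K


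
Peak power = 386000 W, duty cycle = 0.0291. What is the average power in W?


P_avg = 386000 * 0.0291 = 11232.6 W

11232.6 W


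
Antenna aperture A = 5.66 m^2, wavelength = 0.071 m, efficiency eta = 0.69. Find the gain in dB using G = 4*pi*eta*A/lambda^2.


G_linear = 4*pi*0.69*5.66/0.071^2 = 9735.51
G_dB = 10*log10(9735.51) = 39.9 dB

39.9 dB


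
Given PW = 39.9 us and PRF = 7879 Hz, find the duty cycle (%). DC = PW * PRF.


DC = 39.9e-6 * 7879 * 100 = 31.44%

31.44%


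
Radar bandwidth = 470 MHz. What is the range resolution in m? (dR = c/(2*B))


dR = 3e8 / (2 * 470000000.0) = 0.32 m

0.32 m


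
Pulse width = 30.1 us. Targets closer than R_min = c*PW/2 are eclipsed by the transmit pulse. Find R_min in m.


R_min = 3e8 * 30.1e-6 / 2 = 4515.0 m

4515.0 m


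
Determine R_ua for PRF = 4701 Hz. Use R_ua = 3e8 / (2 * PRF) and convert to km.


R_ua = 3e8 / (2 * 4701) = 31908.1 m = 31.9 km

31.9 km


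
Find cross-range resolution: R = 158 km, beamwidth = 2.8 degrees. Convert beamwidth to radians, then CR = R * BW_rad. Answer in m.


BW_rad = 0.048869219
CR = 158000 * 0.048869219 = 7721.3 m

7721.3 m


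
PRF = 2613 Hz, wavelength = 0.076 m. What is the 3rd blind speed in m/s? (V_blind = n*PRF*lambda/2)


V_blind = 3 * 2613 * 0.076 / 2 = 297.9 m/s

297.9 m/s


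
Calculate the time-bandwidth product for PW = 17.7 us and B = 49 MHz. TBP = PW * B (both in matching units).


TBP = 17.7 * 49 = 867.3

867.3


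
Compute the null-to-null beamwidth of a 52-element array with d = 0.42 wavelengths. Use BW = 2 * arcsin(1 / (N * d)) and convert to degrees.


1/(N*d) = 1/(52*0.42) = 0.045788
BW = 2*arcsin(0.045788) = 5.2 degrees

5.2 degrees


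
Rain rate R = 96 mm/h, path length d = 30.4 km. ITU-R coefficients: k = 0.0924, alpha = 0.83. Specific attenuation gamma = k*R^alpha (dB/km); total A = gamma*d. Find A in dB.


gamma = 0.0924 * 96^0.83 = 4.08279 dB/km
A = 4.08279 * 30.4 = 124.12 dB

124.12 dB


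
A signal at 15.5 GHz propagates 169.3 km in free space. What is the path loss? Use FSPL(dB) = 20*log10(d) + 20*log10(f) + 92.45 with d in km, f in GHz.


20*log10(169.3) = 44.57
20*log10(15.5) = 23.81
FSPL = 160.8 dB

160.8 dB


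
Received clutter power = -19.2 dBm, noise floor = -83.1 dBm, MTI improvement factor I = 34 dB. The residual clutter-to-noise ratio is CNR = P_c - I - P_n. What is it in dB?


CNR = -19.2 - 34 - (-83.1) = 29.9 dB

29.9 dB


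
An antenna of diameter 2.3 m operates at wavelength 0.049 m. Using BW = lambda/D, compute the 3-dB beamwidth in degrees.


BW_rad = 0.049 / 2.3 = 0.021304
BW_deg = 1.22 degrees

1.22 degrees


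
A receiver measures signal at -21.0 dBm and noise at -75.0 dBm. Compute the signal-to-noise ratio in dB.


SNR = -21.0 - (-75.0) = 54.0 dB

54.0 dB


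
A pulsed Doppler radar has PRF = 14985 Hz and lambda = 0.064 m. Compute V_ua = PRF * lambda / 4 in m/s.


V_ua = 14985 * 0.064 / 4 = 239.8 m/s

239.8 m/s
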